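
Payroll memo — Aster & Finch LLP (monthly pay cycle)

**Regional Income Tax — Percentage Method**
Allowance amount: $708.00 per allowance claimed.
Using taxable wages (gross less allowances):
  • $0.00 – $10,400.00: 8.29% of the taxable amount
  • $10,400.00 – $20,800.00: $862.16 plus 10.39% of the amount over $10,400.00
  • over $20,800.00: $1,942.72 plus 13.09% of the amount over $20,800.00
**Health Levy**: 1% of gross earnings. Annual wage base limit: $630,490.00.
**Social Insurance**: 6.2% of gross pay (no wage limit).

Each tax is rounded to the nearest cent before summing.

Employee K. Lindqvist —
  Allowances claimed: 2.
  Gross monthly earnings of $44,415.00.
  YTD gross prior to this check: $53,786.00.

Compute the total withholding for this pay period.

$8,046.45

Regional Income Tax: taxable = $44,415.00 − 2×$708.00 = $42,999.00
  $1,942.72 + 13.09% × ($42,999.00 − $20,800.00) = $1,942.72 + 13.09% × $22,199.00 = $4,848.57
Health Levy: 1% × $44,415.00 = $444.15
Social Insurance: 6.2% × $44,415.00 = $2,753.73
Total: $4,848.57 + $444.15 + $2,753.73 = $8,046.45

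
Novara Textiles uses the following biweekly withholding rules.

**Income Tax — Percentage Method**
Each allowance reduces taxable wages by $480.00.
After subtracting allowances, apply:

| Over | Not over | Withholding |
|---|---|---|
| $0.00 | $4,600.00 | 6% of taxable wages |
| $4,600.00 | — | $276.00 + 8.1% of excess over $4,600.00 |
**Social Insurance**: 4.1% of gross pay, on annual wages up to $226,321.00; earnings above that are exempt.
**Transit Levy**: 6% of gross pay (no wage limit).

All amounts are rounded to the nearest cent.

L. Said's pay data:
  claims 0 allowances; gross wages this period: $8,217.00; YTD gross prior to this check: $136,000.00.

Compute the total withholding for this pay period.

Income Tax: taxable = $8,217.00
  $276.00 + 8.1% × ($8,217.00 − $4,600.00) = $276.00 + 8.1% × $3,617.00 = $568.98
Social Insurance: 4.1% × $8,217.00 = $336.90
Transit Levy: 6% × $8,217.00 = $493.02
Total: $568.98 + $336.90 + $493.02 = $1,398.90

$1,398.90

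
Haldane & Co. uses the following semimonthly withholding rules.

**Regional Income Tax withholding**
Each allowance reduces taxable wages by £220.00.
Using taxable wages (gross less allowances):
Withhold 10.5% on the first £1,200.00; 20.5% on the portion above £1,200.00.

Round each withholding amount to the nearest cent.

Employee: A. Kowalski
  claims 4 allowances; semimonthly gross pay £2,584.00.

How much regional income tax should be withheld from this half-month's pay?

Regional Income Tax: taxable = £2,584.00 − 4×£220.00 = £1,704.00
  £126.00 + 20.5% × (£1,704.00 − £1,200.00) = £126.00 + 20.5% × £504.00 = £229.32

£229.32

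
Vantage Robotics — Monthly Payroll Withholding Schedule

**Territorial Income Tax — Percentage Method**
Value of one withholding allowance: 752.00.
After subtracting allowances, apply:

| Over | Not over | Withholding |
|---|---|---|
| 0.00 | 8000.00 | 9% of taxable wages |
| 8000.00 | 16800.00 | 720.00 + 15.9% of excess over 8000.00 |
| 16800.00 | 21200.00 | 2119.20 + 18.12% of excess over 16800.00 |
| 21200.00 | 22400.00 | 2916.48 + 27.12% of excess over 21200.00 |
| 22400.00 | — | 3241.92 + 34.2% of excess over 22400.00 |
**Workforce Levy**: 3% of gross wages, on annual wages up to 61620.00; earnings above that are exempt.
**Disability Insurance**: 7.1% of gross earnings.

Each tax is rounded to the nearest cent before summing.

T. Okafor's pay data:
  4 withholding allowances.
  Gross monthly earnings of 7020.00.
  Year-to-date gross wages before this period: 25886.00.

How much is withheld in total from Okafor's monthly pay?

1070.10

Territorial Income Tax: taxable = 7020.00 − 4×752.00 = 4012.00
  9% × 4012.00 = 361.08
Workforce Levy: 3% × 7020.00 = 210.60
Disability Insurance: 7.1% × 7020.00 = 498.42
Total: 361.08 + 210.60 + 498.42 = 1070.10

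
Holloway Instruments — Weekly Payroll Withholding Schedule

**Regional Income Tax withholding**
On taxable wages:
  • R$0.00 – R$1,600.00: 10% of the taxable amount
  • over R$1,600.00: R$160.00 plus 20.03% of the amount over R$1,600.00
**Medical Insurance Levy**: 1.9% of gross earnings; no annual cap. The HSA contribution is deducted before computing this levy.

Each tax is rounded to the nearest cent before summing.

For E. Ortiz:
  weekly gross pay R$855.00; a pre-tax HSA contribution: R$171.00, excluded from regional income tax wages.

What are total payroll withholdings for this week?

R$81.40

Regional Income Tax: taxable = R$855.00 − R$171.00 = R$684.00
  10% × R$684.00 = R$68.40
Medical Insurance Levy: 1.9% × R$684.00 = R$13.00
Total: R$68.40 + R$13.00 = R$81.40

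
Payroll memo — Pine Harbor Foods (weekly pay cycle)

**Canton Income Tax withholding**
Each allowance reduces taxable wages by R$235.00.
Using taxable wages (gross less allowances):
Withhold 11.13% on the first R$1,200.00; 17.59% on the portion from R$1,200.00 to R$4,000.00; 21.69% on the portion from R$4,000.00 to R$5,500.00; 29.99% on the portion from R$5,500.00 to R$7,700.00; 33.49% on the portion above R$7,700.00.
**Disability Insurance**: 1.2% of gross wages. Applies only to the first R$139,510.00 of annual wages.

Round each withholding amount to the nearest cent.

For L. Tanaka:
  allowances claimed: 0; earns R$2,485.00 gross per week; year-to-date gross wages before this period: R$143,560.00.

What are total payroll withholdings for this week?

R$359.59

Canton Income Tax: taxable = R$2,485.00
  R$133.56 + 17.59% × (R$2,485.00 − R$1,200.00) = R$133.56 + 17.59% × R$1,285.00 = R$359.59
Disability Insurance: YTD R$143,560.00 ≥ cap R$139,510.00 → R$0.00
Total: R$359.59 + R$0.00 = R$359.59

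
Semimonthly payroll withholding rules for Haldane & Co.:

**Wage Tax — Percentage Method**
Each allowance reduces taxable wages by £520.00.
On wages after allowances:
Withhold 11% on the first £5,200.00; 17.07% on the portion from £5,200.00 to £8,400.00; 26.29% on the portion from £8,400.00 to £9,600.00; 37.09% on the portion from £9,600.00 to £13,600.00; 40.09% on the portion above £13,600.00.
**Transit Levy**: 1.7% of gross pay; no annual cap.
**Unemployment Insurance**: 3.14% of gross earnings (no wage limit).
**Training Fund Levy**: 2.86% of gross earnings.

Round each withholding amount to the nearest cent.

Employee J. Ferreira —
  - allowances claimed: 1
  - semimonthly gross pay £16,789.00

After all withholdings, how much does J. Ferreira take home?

Wage Tax: taxable = £16,789.00 − 1×£520.00 = £16,269.00
  £2,917.32 + 40.09% × (£16,269.00 − £13,600.00) = £2,917.32 + 40.09% × £2,669.00 = £3,987.32
Transit Levy: 1.7% × £16,789.00 = £285.41
Unemployment Insurance: 3.14% × £16,789.00 = £527.17
Training Fund Levy: 2.86% × £16,789.00 = £480.17
Total withheld: £3,987.32 + £285.41 + £527.17 + £480.17 = £5,280.07
Net pay: £16,789.00 − £5,280.07 = £11,508.93

£11,508.93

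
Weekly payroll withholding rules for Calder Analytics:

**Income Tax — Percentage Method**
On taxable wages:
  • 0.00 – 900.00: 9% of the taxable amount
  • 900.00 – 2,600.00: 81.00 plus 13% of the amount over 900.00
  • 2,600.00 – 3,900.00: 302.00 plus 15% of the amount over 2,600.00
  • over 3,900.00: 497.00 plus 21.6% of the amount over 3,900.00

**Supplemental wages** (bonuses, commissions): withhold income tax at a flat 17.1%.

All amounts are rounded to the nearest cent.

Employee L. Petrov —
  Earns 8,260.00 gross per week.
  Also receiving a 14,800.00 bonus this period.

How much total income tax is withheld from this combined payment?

3,969.56

Income Tax: taxable = 8,260.00
  497.00 + 21.6% × (8,260.00 − 3,900.00) = 497.00 + 21.6% × 4,360.00 = 1,438.76
Supplemental (17.1% flat on bonus): 17.1% × 14,800.00 = 2,530.80
Total income tax: 1,438.76 + 2,530.80 = 3,969.56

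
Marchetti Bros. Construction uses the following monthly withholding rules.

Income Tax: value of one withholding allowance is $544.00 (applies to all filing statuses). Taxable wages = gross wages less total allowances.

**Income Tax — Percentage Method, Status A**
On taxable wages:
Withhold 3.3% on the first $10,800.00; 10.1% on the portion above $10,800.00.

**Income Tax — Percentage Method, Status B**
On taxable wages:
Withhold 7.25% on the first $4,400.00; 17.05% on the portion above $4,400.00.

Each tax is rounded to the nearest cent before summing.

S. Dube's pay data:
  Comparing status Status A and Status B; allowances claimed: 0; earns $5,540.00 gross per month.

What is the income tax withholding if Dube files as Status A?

Income Tax (Status A): taxable = $5,540.00
  3.3% × $5,540.00 = $182.82

$182.82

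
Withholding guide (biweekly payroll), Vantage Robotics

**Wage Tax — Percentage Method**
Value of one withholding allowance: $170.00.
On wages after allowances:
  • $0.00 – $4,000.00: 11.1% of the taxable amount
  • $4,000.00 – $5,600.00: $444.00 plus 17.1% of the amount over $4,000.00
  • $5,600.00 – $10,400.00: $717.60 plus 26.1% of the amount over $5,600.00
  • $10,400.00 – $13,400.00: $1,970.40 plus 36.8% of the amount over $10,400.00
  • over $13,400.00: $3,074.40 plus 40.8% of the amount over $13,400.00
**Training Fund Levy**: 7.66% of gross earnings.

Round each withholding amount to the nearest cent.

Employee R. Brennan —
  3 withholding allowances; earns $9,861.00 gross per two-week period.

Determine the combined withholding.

Wage Tax: taxable = $9,861.00 − 3×$170.00 = $9,351.00
  $717.60 + 26.1% × ($9,351.00 − $5,600.00) = $717.60 + 26.1% × $3,751.00 = $1,696.61
Training Fund Levy: 7.66% × $9,861.00 = $755.35
Total: $1,696.61 + $755.35 = $2,451.96

$2,451.96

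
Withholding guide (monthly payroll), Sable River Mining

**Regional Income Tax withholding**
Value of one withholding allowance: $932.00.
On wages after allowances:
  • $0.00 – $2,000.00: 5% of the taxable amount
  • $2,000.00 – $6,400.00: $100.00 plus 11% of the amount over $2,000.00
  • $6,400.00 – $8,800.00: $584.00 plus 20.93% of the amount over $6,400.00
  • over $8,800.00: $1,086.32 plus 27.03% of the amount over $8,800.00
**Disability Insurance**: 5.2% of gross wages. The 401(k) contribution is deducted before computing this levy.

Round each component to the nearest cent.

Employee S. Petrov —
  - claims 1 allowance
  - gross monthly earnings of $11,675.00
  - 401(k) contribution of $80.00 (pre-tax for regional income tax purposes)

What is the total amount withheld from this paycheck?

Regional Income Tax: taxable = $11,675.00 − $80.00 − 1×$932.00 = $10,663.00
  $1,086.32 + 27.03% × ($10,663.00 − $8,800.00) = $1,086.32 + 27.03% × $1,863.00 = $1,589.89
Disability Insurance: 5.2% × $11,595.00 = $602.94
Total: $1,589.89 + $602.94 = $2,192.83

$2,192.83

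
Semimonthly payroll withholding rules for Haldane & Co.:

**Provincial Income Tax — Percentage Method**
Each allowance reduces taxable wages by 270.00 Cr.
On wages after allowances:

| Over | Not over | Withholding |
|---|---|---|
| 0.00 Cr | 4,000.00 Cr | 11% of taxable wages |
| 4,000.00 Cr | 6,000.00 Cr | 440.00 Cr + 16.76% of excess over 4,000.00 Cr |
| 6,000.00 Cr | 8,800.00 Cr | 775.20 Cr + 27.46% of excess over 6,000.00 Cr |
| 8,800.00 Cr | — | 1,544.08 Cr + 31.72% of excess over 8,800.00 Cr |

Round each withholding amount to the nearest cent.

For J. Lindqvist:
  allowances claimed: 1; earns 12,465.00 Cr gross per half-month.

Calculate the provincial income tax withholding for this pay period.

2,620.97 Cr

Provincial Income Tax: taxable = 12,465.00 Cr − 1×270.00 Cr = 12,195.00 Cr
  1,544.08 Cr + 31.72% × (12,195.00 Cr − 8,800.00 Cr) = 1,544.08 Cr + 31.72% × 3,395.00 Cr = 2,620.97 Cr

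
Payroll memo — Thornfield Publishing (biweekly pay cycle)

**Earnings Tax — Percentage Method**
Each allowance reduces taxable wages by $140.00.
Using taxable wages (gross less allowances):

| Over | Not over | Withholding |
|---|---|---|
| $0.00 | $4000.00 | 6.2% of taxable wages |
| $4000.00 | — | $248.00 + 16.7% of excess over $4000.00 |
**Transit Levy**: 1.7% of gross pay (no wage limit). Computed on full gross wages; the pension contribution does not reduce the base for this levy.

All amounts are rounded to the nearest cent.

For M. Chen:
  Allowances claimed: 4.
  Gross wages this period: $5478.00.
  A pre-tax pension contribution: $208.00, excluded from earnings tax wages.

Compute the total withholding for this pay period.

Earnings Tax: taxable = $5478.00 − $208.00 − 4×$140.00 = $4710.00
  $248.00 + 16.7% × ($4710.00 − $4000.00) = $248.00 + 16.7% × $710.00 = $366.57
Transit Levy: 1.7% × $5478.00 = $93.13
Total: $366.57 + $93.13 = $459.70

$459.70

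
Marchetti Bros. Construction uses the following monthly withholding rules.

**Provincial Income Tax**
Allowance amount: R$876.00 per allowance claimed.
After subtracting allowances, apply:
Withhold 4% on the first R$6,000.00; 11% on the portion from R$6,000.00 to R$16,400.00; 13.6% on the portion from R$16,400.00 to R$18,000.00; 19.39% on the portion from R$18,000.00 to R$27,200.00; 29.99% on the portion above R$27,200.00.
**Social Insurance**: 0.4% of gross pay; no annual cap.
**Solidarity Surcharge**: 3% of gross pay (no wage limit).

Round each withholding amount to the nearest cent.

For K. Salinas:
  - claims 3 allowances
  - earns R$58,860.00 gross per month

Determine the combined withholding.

R$14,093.42

Provincial Income Tax: taxable = R$58,860.00 − 3×R$876.00 = R$56,232.00
  R$3,385.48 + 29.99% × (R$56,232.00 − R$27,200.00) = R$3,385.48 + 29.99% × R$29,032.00 = R$12,092.18
Social Insurance: 0.4% × R$58,860.00 = R$235.44
Solidarity Surcharge: 3% × R$58,860.00 = R$1,765.80
Total: R$12,092.18 + R$235.44 + R$1,765.80 = R$14,093.42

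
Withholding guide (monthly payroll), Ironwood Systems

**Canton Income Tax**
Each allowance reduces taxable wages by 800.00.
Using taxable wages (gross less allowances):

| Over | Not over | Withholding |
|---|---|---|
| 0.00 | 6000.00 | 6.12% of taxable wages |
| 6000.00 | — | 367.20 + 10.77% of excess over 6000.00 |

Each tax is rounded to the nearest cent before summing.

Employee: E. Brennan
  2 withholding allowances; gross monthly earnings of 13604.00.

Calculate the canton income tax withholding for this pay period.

Canton Income Tax: taxable = 13604.00 − 2×800.00 = 12004.00
  367.20 + 10.77% × (12004.00 − 6000.00) = 367.20 + 10.77% × 6004.00 = 1013.83

1013.83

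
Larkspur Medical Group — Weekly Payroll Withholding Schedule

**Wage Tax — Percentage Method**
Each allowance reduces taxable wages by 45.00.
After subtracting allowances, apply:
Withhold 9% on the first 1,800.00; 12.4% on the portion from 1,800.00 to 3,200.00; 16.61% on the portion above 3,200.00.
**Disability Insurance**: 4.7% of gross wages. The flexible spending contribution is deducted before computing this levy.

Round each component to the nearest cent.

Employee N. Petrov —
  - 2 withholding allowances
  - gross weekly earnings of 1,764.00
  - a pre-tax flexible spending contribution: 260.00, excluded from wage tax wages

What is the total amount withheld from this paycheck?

Wage Tax: taxable = 1,764.00 − 260.00 − 2×45.00 = 1,414.00
  9% × 1,414.00 = 127.26
Disability Insurance: 4.7% × 1,504.00 = 70.69
Total: 127.26 + 70.69 = 197.95

197.95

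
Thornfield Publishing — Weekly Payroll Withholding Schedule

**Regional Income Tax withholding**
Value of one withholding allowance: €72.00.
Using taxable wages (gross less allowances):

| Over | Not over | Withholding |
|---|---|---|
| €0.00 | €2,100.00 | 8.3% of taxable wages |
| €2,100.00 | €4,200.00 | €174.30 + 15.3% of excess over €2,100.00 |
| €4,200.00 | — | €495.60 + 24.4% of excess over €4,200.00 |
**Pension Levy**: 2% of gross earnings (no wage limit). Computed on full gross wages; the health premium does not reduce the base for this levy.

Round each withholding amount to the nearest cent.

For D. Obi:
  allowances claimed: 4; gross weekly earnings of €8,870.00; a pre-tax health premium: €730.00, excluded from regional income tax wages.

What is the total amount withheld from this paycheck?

€1,564.09

Regional Income Tax: taxable = €8,870.00 − €730.00 − 4×€72.00 = €7,852.00
  €495.60 + 24.4% × (€7,852.00 − €4,200.00) = €495.60 + 24.4% × €3,652.00 = €1,386.69
Pension Levy: 2% × €8,870.00 = €177.40
Total: €1,386.69 + €177.40 = €1,564.09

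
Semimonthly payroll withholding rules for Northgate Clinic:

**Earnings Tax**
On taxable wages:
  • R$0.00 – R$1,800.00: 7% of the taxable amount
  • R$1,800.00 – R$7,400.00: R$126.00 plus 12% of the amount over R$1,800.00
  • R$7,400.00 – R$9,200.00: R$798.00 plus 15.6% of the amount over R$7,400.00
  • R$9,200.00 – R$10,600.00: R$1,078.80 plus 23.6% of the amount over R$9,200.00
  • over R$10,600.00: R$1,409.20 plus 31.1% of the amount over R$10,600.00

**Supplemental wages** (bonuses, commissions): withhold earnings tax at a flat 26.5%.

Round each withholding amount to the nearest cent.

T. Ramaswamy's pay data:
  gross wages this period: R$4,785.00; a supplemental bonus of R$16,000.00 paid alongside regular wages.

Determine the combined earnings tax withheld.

R$4,724.20

Earnings Tax: taxable = R$4,785.00
  R$126.00 + 12% × (R$4,785.00 − R$1,800.00) = R$126.00 + 12% × R$2,985.00 = R$484.20
Supplemental (26.5% flat on bonus): 26.5% × R$16,000.00 = R$4,240.00
Total earnings tax: R$484.20 + R$4,240.00 = R$4,724.20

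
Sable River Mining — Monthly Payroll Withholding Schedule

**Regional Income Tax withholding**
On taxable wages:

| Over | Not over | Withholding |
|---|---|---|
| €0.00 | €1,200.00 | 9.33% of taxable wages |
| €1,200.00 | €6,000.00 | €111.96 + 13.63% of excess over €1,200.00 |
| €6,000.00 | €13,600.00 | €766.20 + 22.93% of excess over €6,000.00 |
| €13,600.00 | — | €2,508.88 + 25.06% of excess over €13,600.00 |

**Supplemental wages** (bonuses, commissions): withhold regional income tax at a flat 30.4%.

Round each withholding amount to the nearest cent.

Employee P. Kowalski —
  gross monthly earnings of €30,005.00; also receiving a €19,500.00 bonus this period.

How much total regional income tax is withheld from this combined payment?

Regional Income Tax: taxable = €30,005.00
  €2,508.88 + 25.06% × (€30,005.00 − €13,600.00) = €2,508.88 + 25.06% × €16,405.00 = €6,619.97
Supplemental (30.4% flat on bonus): 30.4% × €19,500.00 = €5,928.00
Total regional income tax: €6,619.97 + €5,928.00 = €12,547.97

€12,547.97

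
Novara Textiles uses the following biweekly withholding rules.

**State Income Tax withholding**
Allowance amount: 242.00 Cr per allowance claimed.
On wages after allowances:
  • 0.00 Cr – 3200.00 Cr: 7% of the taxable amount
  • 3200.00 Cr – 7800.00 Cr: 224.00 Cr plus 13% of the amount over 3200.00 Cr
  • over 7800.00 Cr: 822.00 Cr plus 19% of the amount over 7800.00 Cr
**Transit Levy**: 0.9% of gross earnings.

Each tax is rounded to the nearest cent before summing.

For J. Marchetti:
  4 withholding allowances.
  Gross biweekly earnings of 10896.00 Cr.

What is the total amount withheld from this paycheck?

State Income Tax: taxable = 10896.00 Cr − 4×242.00 Cr = 9928.00 Cr
  822.00 Cr + 19% × (9928.00 Cr − 7800.00 Cr) = 822.00 Cr + 19% × 2128.00 Cr = 1226.32 Cr
Transit Levy: 0.9% × 10896.00 Cr = 98.06 Cr
Total: 1226.32 Cr + 98.06 Cr = 1324.38 Cr

1324.38 Cr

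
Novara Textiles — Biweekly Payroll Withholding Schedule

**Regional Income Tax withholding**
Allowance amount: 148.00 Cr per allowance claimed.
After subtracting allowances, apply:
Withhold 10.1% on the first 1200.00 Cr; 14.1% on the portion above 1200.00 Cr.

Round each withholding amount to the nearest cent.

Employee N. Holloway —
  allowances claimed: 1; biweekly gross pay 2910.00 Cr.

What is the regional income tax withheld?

Regional Income Tax: taxable = 2910.00 Cr − 1×148.00 Cr = 2762.00 Cr
  121.20 Cr + 14.1% × (2762.00 Cr − 1200.00 Cr) = 121.20 Cr + 14.1% × 1562.00 Cr = 341.44 Cr

341.44 Cr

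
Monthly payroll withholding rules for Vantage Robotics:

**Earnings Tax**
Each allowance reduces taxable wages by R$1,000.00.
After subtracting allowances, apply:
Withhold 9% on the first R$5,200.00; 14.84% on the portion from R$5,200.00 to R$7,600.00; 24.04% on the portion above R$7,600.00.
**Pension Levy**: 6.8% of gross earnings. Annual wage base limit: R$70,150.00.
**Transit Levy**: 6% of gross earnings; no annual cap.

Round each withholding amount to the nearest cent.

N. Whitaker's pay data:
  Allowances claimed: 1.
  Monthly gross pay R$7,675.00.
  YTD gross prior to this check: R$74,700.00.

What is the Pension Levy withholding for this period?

Pension Levy: YTD R$74,700.00 ≥ cap R$70,150.00 → R$0.00

R$0.00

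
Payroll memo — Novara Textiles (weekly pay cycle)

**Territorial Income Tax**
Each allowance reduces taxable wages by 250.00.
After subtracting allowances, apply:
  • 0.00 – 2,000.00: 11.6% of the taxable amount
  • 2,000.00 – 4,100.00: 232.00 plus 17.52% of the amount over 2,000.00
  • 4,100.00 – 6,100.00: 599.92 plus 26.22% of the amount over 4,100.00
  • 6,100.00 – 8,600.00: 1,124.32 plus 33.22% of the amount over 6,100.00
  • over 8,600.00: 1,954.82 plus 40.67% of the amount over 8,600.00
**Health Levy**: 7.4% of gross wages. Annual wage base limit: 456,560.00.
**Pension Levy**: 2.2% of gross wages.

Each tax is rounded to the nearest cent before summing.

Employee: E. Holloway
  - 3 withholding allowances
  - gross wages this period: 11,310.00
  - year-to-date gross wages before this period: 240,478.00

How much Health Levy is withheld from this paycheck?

Health Levy: 7.4% × 11,310.00 = 836.94

836.94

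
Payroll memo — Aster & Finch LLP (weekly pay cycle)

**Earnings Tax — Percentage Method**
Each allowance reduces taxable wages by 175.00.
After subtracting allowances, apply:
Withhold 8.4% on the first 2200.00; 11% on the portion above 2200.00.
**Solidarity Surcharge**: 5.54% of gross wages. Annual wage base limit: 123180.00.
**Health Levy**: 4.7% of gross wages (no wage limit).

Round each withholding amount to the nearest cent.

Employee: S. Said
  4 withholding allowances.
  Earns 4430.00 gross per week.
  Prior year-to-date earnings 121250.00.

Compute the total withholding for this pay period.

668.23

Earnings Tax: taxable = 4430.00 − 4×175.00 = 3730.00
  184.80 + 11% × (3730.00 − 2200.00) = 184.80 + 11% × 1530.00 = 353.10
Solidarity Surcharge: cap 123180.00 − YTD 121250.00 = 1930.00 subject; 5.54% × 1930.00 = 106.92
Health Levy: 4.7% × 4430.00 = 208.21
Total: 353.10 + 106.92 + 208.21 = 668.23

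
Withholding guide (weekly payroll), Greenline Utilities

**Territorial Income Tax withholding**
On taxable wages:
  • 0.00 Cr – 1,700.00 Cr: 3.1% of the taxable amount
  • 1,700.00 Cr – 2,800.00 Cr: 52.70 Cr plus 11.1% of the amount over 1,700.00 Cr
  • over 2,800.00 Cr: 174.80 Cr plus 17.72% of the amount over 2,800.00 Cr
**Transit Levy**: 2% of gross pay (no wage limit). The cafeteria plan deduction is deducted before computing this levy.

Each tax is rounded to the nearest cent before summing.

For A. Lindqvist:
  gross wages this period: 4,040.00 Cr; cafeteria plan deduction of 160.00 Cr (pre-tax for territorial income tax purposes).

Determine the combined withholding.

443.78 Cr

Territorial Income Tax: taxable = 4,040.00 Cr − 160.00 Cr = 3,880.00 Cr
  174.80 Cr + 17.72% × (3,880.00 Cr − 2,800.00 Cr) = 174.80 Cr + 17.72% × 1,080.00 Cr = 366.18 Cr
Transit Levy: 2% × 3,880.00 Cr = 77.60 Cr
Total: 366.18 Cr + 77.60 Cr = 443.78 Cr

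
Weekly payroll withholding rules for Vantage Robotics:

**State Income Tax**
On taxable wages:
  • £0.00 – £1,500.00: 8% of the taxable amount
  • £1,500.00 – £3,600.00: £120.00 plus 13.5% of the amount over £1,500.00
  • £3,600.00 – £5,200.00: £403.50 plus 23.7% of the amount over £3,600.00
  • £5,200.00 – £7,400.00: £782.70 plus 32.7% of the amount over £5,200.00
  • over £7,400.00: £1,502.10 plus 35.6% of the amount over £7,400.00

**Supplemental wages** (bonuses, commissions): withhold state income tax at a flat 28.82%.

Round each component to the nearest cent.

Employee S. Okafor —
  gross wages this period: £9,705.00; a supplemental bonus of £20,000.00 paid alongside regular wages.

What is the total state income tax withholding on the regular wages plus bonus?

State Income Tax: taxable = £9,705.00
  £1,502.10 + 35.6% × (£9,705.00 − £7,400.00) = £1,502.10 + 35.6% × £2,305.00 = £2,322.68
Supplemental (28.82% flat on bonus): 28.82% × £20,000.00 = £5,764.00
Total state income tax: £2,322.68 + £5,764.00 = £8,086.68

£8,086.68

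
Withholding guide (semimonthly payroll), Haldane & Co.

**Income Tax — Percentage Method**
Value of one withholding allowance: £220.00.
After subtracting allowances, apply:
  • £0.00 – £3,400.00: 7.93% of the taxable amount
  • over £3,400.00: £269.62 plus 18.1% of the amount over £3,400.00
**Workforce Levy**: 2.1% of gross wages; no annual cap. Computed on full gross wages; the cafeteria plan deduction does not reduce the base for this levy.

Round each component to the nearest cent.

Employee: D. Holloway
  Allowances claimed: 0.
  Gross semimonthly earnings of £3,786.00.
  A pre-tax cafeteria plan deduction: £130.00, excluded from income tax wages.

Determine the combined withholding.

Income Tax: taxable = £3,786.00 − £130.00 = £3,656.00
  £269.62 + 18.1% × (£3,656.00 − £3,400.00) = £269.62 + 18.1% × £256.00 = £315.96
Workforce Levy: 2.1% × £3,786.00 = £79.51
Total: £315.96 + £79.51 = £395.47

£395.47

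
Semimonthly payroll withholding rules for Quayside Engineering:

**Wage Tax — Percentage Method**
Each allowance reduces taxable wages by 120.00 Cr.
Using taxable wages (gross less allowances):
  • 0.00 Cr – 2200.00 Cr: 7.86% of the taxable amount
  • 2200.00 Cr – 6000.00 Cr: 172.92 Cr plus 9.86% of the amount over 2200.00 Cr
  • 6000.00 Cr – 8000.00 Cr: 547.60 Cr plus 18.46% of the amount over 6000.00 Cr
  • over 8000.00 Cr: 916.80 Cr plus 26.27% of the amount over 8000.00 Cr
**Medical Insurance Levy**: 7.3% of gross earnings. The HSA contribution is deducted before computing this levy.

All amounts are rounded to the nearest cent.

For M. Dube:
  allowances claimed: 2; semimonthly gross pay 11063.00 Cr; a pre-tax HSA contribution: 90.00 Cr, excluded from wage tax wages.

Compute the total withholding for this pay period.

Wage Tax: taxable = 11063.00 Cr − 90.00 Cr − 2×120.00 Cr = 10733.00 Cr
  916.80 Cr + 26.27% × (10733.00 Cr − 8000.00 Cr) = 916.80 Cr + 26.27% × 2733.00 Cr = 1634.76 Cr
Medical Insurance Levy: 7.3% × 10973.00 Cr = 801.03 Cr
Total: 1634.76 Cr + 801.03 Cr = 2435.79 Cr

2435.79 Cr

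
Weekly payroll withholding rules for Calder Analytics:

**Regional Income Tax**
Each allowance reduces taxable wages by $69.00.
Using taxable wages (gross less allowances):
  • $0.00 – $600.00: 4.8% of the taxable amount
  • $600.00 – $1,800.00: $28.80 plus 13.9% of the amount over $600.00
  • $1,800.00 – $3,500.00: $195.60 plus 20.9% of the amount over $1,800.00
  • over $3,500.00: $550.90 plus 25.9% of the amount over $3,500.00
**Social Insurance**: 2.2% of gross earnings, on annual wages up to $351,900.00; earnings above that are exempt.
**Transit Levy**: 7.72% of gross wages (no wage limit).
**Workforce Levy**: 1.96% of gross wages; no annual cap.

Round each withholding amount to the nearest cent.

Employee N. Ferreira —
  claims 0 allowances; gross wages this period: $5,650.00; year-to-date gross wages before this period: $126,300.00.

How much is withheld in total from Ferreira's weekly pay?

Regional Income Tax: taxable = $5,650.00
  $550.90 + 25.9% × ($5,650.00 − $3,500.00) = $550.90 + 25.9% × $2,150.00 = $1,107.75
Social Insurance: 2.2% × $5,650.00 = $124.30
Transit Levy: 7.72% × $5,650.00 = $436.18
Workforce Levy: 1.96% × $5,650.00 = $110.74
Total: $1,107.75 + $124.30 + $436.18 + $110.74 = $1,778.97

$1,778.97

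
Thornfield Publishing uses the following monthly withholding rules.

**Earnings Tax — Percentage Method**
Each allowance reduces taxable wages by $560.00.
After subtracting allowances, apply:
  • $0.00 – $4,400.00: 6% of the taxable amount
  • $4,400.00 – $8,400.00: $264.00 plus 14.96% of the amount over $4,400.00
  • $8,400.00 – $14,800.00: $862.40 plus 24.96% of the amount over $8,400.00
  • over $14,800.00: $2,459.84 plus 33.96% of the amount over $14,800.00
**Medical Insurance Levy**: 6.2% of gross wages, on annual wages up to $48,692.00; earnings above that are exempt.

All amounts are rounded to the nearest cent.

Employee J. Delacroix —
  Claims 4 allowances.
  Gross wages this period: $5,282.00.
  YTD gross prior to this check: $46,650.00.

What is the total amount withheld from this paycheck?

Earnings Tax: taxable = $5,282.00 − 4×$560.00 = $3,042.00
  6% × $3,042.00 = $182.52
Medical Insurance Levy: cap $48,692.00 − YTD $46,650.00 = $2,042.00 subject; 6.2% × $2,042.00 = $126.60
Total: $182.52 + $126.60 = $309.12

$309.12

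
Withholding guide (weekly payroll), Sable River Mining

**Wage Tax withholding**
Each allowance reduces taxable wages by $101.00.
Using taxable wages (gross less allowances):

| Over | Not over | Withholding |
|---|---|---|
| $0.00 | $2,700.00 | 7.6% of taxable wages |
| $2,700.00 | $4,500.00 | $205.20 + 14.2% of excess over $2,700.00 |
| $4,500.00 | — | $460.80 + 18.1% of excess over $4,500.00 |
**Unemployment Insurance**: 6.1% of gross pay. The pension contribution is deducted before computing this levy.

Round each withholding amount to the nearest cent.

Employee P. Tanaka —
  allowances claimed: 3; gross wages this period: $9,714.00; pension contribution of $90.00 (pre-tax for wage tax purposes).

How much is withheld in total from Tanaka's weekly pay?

$1,920.46

Wage Tax: taxable = $9,714.00 − $90.00 − 3×$101.00 = $9,321.00
  $460.80 + 18.1% × ($9,321.00 − $4,500.00) = $460.80 + 18.1% × $4,821.00 = $1,333.40
Unemployment Insurance: 6.1% × $9,624.00 = $587.06
Total: $1,333.40 + $587.06 = $1,920.46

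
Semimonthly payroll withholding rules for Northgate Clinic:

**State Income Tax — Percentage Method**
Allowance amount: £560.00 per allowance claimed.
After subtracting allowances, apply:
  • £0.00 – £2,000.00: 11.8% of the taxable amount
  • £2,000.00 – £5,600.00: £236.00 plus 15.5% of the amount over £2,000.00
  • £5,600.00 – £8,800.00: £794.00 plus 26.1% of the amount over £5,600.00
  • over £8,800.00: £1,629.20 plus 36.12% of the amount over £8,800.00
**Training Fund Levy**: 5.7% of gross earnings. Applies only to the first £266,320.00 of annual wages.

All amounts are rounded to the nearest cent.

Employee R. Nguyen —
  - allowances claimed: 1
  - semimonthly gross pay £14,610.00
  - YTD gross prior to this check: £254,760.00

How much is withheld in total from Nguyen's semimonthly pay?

State Income Tax: taxable = £14,610.00 − 1×£560.00 = £14,050.00
  £1,629.20 + 36.12% × (£14,050.00 − £8,800.00) = £1,629.20 + 36.12% × £5,250.00 = £3,525.50
Training Fund Levy: cap £266,320.00 − YTD £254,760.00 = £11,560.00 subject; 5.7% × £11,560.00 = £658.92
Total: £3,525.50 + £658.92 = £4,184.42

£4,184.42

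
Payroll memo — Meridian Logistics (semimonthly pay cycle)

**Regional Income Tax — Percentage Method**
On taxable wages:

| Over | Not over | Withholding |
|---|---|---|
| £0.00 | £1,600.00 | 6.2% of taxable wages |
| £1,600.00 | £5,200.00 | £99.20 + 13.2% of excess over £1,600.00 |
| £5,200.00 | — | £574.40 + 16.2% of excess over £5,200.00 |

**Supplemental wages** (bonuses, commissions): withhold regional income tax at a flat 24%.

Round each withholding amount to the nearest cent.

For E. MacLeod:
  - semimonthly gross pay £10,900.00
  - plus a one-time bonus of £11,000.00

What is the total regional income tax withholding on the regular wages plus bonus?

Regional Income Tax: taxable = £10,900.00
  £574.40 + 16.2% × (£10,900.00 − £5,200.00) = £574.40 + 16.2% × £5,700.00 = £1,497.80
Supplemental (24% flat on bonus): 24% × £11,000.00 = £2,640.00
Total regional income tax: £1,497.80 + £2,640.00 = £4,137.80

£4,137.80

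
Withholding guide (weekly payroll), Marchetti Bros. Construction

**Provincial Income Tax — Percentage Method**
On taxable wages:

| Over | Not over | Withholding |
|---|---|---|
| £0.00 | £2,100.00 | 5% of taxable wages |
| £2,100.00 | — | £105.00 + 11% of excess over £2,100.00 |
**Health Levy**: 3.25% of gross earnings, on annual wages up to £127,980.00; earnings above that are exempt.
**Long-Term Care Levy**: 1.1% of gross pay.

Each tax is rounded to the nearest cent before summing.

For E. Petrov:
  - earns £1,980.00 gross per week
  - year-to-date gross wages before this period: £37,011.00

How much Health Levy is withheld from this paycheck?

£64.35

Health Levy: 3.25% × £1,980.00 = £64.35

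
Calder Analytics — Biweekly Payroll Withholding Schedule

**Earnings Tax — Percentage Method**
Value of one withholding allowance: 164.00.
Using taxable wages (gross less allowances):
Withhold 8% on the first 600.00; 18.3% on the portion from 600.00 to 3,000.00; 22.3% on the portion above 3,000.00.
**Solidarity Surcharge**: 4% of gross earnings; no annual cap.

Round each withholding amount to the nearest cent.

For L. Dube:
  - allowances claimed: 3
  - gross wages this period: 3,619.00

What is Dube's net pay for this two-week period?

2,958.72

Earnings Tax: taxable = 3,619.00 − 3×164.00 = 3,127.00
  487.20 + 22.3% × (3,127.00 − 3,000.00) = 487.20 + 22.3% × 127.00 = 515.52
Solidarity Surcharge: 4% × 3,619.00 = 144.76
Total withheld: 515.52 + 144.76 = 660.28
Net pay: 3,619.00 − 660.28 = 2,958.72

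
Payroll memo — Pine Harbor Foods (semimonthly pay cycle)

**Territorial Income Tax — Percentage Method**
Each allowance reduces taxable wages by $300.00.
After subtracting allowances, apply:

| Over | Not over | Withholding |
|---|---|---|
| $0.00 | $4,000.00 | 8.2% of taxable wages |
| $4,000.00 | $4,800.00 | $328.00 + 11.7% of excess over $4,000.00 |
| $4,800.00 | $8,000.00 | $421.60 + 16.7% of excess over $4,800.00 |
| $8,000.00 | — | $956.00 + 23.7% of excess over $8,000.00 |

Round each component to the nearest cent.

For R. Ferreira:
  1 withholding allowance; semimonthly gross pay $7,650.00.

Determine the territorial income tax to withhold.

$847.45

Territorial Income Tax: taxable = $7,650.00 − 1×$300.00 = $7,350.00
  $421.60 + 16.7% × ($7,350.00 − $4,800.00) = $421.60 + 16.7% × $2,550.00 = $847.45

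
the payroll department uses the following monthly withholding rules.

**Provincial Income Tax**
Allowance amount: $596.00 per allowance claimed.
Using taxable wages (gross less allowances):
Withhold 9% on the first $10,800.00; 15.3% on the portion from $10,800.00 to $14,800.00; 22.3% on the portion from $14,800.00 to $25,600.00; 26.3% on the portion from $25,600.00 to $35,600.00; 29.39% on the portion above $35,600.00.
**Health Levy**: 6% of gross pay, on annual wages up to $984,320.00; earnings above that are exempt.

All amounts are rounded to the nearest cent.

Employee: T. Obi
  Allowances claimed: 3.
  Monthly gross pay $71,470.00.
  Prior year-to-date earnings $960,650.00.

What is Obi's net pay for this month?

$53,410.70

Provincial Income Tax: taxable = $71,470.00 − 3×$596.00 = $69,682.00
  $6,622.40 + 29.39% × ($69,682.00 − $35,600.00) = $6,622.40 + 29.39% × $34,082.00 = $16,639.10
Health Levy: cap $984,320.00 − YTD $960,650.00 = $23,670.00 subject; 6% × $23,670.00 = $1,420.20
Total withheld: $16,639.10 + $1,420.20 = $18,059.30
Net pay: $71,470.00 − $18,059.30 = $53,410.70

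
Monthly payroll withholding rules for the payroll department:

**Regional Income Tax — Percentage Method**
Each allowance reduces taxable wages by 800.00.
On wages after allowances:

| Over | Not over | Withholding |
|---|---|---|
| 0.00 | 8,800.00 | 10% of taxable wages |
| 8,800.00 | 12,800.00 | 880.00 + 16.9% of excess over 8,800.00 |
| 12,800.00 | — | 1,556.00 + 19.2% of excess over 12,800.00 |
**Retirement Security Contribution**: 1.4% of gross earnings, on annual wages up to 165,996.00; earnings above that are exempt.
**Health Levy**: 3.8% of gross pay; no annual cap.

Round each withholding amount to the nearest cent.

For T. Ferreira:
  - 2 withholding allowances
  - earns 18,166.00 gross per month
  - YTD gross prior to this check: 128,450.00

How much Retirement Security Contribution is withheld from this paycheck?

Retirement Security Contribution: 1.4% × 18,166.00 = 254.32

254.32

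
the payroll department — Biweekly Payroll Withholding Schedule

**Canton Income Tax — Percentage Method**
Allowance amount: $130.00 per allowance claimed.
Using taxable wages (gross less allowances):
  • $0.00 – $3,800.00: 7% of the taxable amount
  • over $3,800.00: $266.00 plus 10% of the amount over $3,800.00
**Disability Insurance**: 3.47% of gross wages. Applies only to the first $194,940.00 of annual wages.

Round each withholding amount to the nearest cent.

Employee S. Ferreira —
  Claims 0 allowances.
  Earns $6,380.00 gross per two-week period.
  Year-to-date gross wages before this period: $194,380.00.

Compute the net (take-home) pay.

Canton Income Tax: taxable = $6,380.00
  $266.00 + 10% × ($6,380.00 − $3,800.00) = $266.00 + 10% × $2,580.00 = $524.00
Disability Insurance: cap $194,940.00 − YTD $194,380.00 = $560.00 subject; 3.47% × $560.00 = $19.43
Total withheld: $524.00 + $19.43 = $543.43
Net pay: $6,380.00 − $543.43 = $5,836.57

$5,836.57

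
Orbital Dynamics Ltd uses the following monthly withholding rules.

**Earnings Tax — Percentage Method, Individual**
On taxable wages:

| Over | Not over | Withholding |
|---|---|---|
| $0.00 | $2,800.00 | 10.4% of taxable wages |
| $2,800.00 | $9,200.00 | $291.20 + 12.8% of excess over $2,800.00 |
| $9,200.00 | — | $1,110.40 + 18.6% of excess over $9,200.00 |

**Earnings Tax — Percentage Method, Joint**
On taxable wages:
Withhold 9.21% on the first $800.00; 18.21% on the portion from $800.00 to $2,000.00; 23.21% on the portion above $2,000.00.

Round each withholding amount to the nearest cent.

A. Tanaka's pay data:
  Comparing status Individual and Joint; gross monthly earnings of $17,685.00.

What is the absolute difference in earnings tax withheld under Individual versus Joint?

Earnings Tax (Individual): taxable = $17,685.00
  $1,110.40 + 18.6% × ($17,685.00 − $9,200.00) = $1,110.40 + 18.6% × $8,485.00 = $2,688.61
Earnings Tax (Joint): taxable = $17,685.00
  $292.20 + 23.21% × ($17,685.00 − $2,000.00) = $292.20 + 23.21% × $15,685.00 = $3,932.69
Difference: |$2,688.61 − $3,932.69| = $1,244.08 (higher under Joint)

$1,244.08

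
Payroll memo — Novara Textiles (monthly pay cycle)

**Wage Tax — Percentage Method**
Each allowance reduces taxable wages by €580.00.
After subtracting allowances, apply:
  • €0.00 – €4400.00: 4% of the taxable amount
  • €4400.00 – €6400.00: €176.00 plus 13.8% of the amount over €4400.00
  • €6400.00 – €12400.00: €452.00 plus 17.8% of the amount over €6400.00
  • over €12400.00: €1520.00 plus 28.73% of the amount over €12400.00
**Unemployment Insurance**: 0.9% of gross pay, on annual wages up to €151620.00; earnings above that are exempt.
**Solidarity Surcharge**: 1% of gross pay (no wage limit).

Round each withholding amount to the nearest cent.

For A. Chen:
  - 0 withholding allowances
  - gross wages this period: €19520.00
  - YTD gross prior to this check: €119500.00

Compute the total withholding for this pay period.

€3936.46

Wage Tax: taxable = €19520.00
  €1520.00 + 28.73% × (€19520.00 − €12400.00) = €1520.00 + 28.73% × €7120.00 = €3565.58
Unemployment Insurance: 0.9% × €19520.00 = €175.68
Solidarity Surcharge: 1% × €19520.00 = €195.20
Total: €3565.58 + €175.68 + €195.20 = €3936.46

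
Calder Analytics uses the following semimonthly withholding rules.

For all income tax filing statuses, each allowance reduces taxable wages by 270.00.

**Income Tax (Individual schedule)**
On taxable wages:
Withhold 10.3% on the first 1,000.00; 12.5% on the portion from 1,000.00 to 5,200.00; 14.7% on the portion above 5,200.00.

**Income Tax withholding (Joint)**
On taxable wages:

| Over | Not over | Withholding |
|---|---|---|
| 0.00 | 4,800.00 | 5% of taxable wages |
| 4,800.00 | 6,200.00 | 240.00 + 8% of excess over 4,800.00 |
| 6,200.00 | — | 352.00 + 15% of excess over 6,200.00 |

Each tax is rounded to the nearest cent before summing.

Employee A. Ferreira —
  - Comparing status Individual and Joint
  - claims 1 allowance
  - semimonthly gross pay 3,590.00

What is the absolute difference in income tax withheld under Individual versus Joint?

227.00

Income Tax (Individual): taxable = 3,590.00 − 1×270.00 = 3,320.00
  103.00 + 12.5% × (3,320.00 − 1,000.00) = 103.00 + 12.5% × 2,320.00 = 393.00
Income Tax (Joint): taxable = 3,590.00 − 1×270.00 = 3,320.00
  5% × 3,320.00 = 166.00
Difference: |393.00 − 166.00| = 227.00 (higher under Individual)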